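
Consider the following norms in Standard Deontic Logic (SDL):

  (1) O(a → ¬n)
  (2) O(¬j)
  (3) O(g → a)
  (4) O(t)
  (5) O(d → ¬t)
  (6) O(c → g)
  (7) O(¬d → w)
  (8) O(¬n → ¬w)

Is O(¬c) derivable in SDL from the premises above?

Yes

Premise 4 gives O(t).
Premise 5, O(d → ¬t), contraposes to O(t → ¬d); with O(t) we get O(¬d).
Applying K to premise 7 (O(¬d → w)) and O(¬d) yields O(w).
Premise 8 is O(¬n → ¬w); contrapositively O(w → n). Since O(w) holds, K gives O(n).
Premise 1, O(a → ¬n), contraposes to O(n → ¬a); with O(n) we get O(¬a).
Premise 3 is O(g → a); contrapositively O(¬a → ¬g). Since O(¬a) holds, K gives O(¬g).
Premise 6, O(c → g), contraposes to O(¬g → ¬c); with O(¬g) we get O(¬c).
Premise 2 does not contribute to this derivation.
So O(¬c) follows.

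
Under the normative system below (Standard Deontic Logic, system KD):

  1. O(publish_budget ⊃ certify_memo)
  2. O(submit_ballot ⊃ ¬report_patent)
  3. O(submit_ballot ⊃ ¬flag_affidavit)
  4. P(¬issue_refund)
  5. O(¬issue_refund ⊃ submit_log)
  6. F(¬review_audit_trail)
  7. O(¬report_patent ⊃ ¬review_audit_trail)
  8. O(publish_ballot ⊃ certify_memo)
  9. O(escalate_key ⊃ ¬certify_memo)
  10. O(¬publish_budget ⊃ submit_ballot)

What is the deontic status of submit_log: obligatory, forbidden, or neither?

Premise 5 is O(¬issue_refund ⊃ submit_log), but O(¬issue_refund) is not derivable from the premises (the permission P(¬issue_refund) asserts only ¬O(issue_refund), not O(¬issue_refund)), so it does not yield O(submit_log).
No premise or chain of K-axiom applications forces O(submit_log), and none forces O(¬submit_log). So submit_log is neither obligatory nor forbidden under these norms.

Neither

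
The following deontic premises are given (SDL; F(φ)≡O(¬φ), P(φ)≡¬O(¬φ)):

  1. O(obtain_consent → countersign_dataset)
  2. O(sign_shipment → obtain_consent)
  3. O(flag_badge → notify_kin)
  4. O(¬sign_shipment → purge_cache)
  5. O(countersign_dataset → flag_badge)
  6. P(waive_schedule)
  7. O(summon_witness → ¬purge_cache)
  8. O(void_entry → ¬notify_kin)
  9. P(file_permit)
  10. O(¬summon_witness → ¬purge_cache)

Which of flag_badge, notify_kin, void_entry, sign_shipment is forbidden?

void_entry

Premises 7 and 10 are O(summon_witness → ¬purge_cache) and O(¬summon_witness → ¬purge_cache); every ideal world satisfies summon_witness or ¬summon_witness, so in either case ¬purge_cache holds — hence O(¬purge_cache).
Premise 4, O(¬sign_shipment → purge_cache), contraposes to O(¬purge_cache → sign_shipment); with O(¬purge_cache) we get O(sign_shipment).
Premise 2 is O(sign_shipment → obtain_consent); since O(sign_shipment), deontic closure gives O(obtain_consent).
Premise 1 is O(obtain_consent → countersign_dataset); since O(obtain_consent), deontic closure gives O(countersign_dataset).
With premise 5, O(countersign_dataset → flag_badge), the K-axiom yields O(flag_badge).
With premise 3, O(flag_badge → notify_kin), the K-axiom yields O(notify_kin).
Premise 8 is O(void_entry → ¬notify_kin); contrapositively O(notify_kin → ¬void_entry). Since O(notify_kin) holds, K gives O(¬void_entry).
So O(¬void_entry) holds, i.e. void_entry is forbidden. None of the other listed options is forbidden under the premises.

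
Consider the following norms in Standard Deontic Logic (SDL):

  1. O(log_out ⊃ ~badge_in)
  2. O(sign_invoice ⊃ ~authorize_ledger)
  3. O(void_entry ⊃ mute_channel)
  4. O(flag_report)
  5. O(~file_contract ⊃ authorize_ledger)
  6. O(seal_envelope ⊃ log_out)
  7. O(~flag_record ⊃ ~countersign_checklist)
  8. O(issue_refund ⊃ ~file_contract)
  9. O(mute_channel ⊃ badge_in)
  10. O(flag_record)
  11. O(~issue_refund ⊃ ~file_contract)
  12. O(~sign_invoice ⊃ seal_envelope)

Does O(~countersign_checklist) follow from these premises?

Premise 7 is O(~flag_record ⊃ ~countersign_checklist), but O(~flag_record) is not derivable from the premises, so it does not yield O(~countersign_checklist).
No other premise forces O(~countersign_checklist). An ideal world satisfying every premise can still have ~countersign_checklist false, so O(~countersign_checklist) is not derivable.

No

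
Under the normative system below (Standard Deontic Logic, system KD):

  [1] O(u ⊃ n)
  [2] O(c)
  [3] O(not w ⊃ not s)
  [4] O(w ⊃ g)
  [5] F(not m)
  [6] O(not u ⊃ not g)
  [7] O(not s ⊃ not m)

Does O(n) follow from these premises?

Yes

F(not m) at premise 5 means O(m).
The contrapositive of premise 7 (O(not s ⊃ not m)) is O(m ⊃ s), and O(m) is already established, so O(s).
Premise 3 is O(not w ⊃ not s); contrapositively O(s ⊃ w). Since O(s) holds, K gives O(w).
With premise 4, O(w ⊃ g), the K-axiom yields O(g).
Premise 6 is O(not u ⊃ not g); contrapositively O(g ⊃ u). Since O(g) holds, K gives O(u).
With premise 1, O(u ⊃ n), the K-axiom yields O(n).
Premise 2 does not contribute to this derivation.
So O(n) follows.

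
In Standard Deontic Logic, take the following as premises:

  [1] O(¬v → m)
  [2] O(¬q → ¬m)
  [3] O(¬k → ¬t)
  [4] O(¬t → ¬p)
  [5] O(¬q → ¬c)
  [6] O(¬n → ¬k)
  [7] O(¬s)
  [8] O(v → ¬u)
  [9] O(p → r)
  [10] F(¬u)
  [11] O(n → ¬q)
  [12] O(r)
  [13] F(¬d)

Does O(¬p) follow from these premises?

Yes

Premise 10, F(¬u), is equivalent to O(u).
Premise 8 is O(v → ¬u); contrapositively O(u → ¬v). Since O(u) holds, K gives O(¬v).
With premise 1, O(¬v → m), the K-axiom yields O(m).
The contrapositive of premise 2 (O(¬q → ¬m)) is O(m → q), and O(m) is already established, so O(q).
Premise 11 is O(n → ¬q); contrapositively O(q → ¬n). Since O(q) holds, K gives O(¬n).
From O(¬n) and premise 6, O(¬n → ¬k), we obtain O(¬k).
Applying K to premise 3 (O(¬k → ¬t)) and O(¬k) yields O(¬t).
Applying K to premise 4 (O(¬t → ¬p)) and O(¬t) yields O(¬p).
Premises 5, 7, 9, 12, 13 do not contribute to this derivation.
So O(¬p) follows.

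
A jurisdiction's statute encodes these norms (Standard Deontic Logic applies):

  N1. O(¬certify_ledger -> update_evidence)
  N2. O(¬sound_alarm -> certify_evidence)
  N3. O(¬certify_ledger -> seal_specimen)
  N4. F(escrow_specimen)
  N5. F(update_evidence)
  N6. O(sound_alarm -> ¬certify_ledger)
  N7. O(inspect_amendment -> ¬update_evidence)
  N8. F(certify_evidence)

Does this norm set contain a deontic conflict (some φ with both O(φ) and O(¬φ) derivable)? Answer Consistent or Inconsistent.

Inconsistent

Premise 5, F(update_evidence), is equivalent to O(¬update_evidence).
Premise 1 is O(¬certify_ledger -> update_evidence); contrapositively O(¬update_evidence -> certify_ledger). Since O(¬update_evidence) holds, K gives O(certify_ledger).
The contrapositive of premise 6 (O(sound_alarm -> ¬certify_ledger)) is O(certify_ledger -> ¬sound_alarm), and O(certify_ledger) is already established, so O(¬sound_alarm).
With premise 2, O(¬sound_alarm -> certify_evidence), the K-axiom yields O(certify_evidence).
But premise 8, F(certify_evidence), means O(¬certify_evidence).
We now have both O(certify_evidence) and O(¬certify_evidence) — certify_evidence is simultaneously obligatory and forbidden, violating the D-axiom.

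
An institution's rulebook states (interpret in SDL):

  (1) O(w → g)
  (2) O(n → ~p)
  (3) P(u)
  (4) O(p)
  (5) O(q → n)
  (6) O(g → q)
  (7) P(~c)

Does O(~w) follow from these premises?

Yes

From premise 4 we have O(p).
Premise 2, O(n → ~p), contraposes to O(p → ~n); with O(p) we get O(~n).
The contrapositive of premise 5 (O(q → n)) is O(~n → ~q), and O(~n) is already established, so O(~q).
The contrapositive of premise 6 (O(g → q)) is O(~q → ~g), and O(~q) is already established, so O(~g).
The contrapositive of premise 1 (O(w → g)) is O(~g → ~w), and O(~g) is already established, so O(~w).
Premises 3, 7 do not contribute to this derivation.
So O(~w) follows.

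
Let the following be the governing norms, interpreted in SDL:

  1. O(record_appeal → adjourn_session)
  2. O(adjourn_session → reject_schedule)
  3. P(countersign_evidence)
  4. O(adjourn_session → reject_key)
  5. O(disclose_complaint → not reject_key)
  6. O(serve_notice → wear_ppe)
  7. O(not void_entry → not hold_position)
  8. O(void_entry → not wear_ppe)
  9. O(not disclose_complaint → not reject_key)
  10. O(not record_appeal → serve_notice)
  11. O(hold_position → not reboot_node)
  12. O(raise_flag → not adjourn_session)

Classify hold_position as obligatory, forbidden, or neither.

Premises 9 and 5 cover both cases: O(not disclose_complaint → not reject_key) and O(disclose_complaint → not reject_key). Since not disclose_complaint ∨ disclose_complaint is a tautology, O(not reject_key) follows.
Premise 4 is O(adjourn_session → reject_key); contrapositively O(not reject_key → not adjourn_session). Since O(not reject_key) holds, K gives O(not adjourn_session).
Premise 1 is O(record_appeal → adjourn_session); contrapositively O(not adjourn_session → not record_appeal). Since O(not adjourn_session) holds, K gives O(not record_appeal).
From O(not record_appeal) and premise 10, O(not record_appeal → serve_notice), we obtain O(serve_notice).
Premise 6 is O(serve_notice → wear_ppe); since O(serve_notice), deontic closure gives O(wear_ppe).
The contrapositive of premise 8 (O(void_entry → not wear_ppe)) is O(wear_ppe → not void_entry), and O(wear_ppe) is already established, so O(not void_entry).
Premise 7 is O(not void_entry → not hold_position); since O(not void_entry), deontic closure gives O(not hold_position).
Premises 2, 3, 11, 12 do not contribute to this derivation.
Thus O(not hold_position), which is F(hold_position): hold_position is forbidden.

Forbidden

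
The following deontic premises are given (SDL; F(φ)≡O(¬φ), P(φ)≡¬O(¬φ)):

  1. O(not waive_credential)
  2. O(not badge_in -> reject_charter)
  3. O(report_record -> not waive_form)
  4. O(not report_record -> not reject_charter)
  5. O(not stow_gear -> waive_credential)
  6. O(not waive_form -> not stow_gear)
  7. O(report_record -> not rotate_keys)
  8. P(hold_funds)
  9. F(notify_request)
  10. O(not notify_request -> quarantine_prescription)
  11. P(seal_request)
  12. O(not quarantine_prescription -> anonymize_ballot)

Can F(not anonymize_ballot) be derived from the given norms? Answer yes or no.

Premise 12 is O(not quarantine_prescription -> anonymize_ballot), but O(not quarantine_prescription) is not derivable from the premises, so it does not yield O(anonymize_ballot).
No other premise forces O(anonymize_ballot). An ideal world satisfying every premise can still have not anonymize_ballot true, so F(not anonymize_ballot) is not derivable.

No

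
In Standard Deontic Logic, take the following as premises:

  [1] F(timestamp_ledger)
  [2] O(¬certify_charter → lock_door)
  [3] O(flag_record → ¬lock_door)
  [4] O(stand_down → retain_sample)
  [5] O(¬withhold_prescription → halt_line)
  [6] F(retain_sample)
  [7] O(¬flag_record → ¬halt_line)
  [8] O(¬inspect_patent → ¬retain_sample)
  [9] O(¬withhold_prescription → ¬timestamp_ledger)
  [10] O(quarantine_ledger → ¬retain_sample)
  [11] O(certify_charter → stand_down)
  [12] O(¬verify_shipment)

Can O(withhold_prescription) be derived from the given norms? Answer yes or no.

Premise 6 is F(retain_sample), i.e. O(¬retain_sample).
The contrapositive of premise 4 (O(stand_down → retain_sample)) is O(¬retain_sample → ¬stand_down), and O(¬retain_sample) is already established, so O(¬stand_down).
Premise 11 is O(certify_charter → stand_down); contrapositively O(¬stand_down → ¬certify_charter). Since O(¬stand_down) holds, K gives O(¬certify_charter).
Applying K to premise 2 (O(¬certify_charter → lock_door)) and O(¬certify_charter) yields O(lock_door).
Premise 3 is O(flag_record → ¬lock_door); contrapositively O(lock_door → ¬flag_record). Since O(lock_door) holds, K gives O(¬flag_record).
Applying K to premise 7 (O(¬flag_record → ¬halt_line)) and O(¬flag_record) yields O(¬halt_line).
Premise 5, O(¬withhold_prescription → halt_line), contraposes to O(¬halt_line → withhold_prescription); with O(¬halt_line) we get O(withhold_prescription).
Premises 1, 8, 9, 10, 12 do not contribute to this derivation.
So O(withhold_prescription) follows.

Yes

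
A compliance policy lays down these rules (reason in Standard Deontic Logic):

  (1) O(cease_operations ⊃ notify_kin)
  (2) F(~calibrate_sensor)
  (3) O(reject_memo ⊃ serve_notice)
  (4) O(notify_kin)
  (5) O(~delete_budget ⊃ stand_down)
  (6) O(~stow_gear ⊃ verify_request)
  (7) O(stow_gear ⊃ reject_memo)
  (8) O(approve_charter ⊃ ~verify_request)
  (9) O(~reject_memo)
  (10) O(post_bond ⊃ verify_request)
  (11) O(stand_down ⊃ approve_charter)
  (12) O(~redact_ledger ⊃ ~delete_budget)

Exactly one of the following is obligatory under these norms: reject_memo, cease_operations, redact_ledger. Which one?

redact_ledger

Premise 9 states O(~reject_memo) outright.
Premise 7, O(stow_gear ⊃ reject_memo), contraposes to O(~reject_memo ⊃ ~stow_gear); with O(~reject_memo) we get O(~stow_gear).
From O(~stow_gear) and premise 6, O(~stow_gear ⊃ verify_request), we obtain O(verify_request).
Premise 8 is O(approve_charter ⊃ ~verify_request); contrapositively O(verify_request ⊃ ~approve_charter). Since O(verify_request) holds, K gives O(~approve_charter).
Premise 11 is O(stand_down ⊃ approve_charter); contrapositively O(~approve_charter ⊃ ~stand_down). Since O(~approve_charter) holds, K gives O(~stand_down).
Premise 5 is O(~delete_budget ⊃ stand_down); contrapositively O(~stand_down ⊃ delete_budget). Since O(~stand_down) holds, K gives O(delete_budget).
Premise 12 is O(~redact_ledger ⊃ ~delete_budget); contrapositively O(delete_budget ⊃ redact_ledger). Since O(delete_budget) holds, K gives O(redact_ledger).
So O(redact_ledger) holds — redact_ledger is obligatory. None of the other listed options is made obligatory by any chain of premises.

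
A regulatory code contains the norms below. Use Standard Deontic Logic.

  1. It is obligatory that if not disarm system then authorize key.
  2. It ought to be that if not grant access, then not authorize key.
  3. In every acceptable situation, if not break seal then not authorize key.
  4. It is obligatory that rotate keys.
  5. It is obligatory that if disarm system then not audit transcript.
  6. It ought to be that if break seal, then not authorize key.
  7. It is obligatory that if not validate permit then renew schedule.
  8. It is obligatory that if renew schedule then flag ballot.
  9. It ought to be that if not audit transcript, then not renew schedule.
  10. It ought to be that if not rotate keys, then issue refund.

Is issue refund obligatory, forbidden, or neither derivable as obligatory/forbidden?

Neither

Premise 10 is O(¬rotate_keys → issue_refund), but O(¬rotate_keys) is not derivable from the premises, so it does not yield O(issue_refund).
No premise or chain of K-axiom applications forces O(issue_refund), and none forces O(¬issue_refund). So issue_refund is neither obligatory nor forbidden under these norms.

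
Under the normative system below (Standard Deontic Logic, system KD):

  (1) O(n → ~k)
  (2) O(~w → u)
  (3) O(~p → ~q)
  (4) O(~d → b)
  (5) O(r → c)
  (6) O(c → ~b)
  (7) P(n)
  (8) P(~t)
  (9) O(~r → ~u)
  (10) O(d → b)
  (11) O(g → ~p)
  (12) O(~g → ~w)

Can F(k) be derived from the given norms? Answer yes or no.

Premise 1 is O(n → ~k), but O(n) is not derivable from the premises (the permission P(n) asserts only ~O(~n), not O(n)), so it does not yield O(~k).
No other premise forces O(~k). An ideal world satisfying every premise can still have k true, so F(k) is not derivable.

No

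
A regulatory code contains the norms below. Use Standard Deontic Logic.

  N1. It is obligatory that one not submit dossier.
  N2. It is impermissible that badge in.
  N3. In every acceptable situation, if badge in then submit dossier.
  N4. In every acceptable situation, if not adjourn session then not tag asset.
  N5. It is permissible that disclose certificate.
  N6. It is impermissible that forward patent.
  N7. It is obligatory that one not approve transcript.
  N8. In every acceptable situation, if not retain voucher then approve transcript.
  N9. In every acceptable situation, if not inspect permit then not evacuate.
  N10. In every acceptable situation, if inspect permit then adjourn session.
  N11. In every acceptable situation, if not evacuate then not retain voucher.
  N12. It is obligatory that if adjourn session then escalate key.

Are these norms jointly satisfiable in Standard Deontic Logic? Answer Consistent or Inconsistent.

Consistent

Premise 3 is O(badge_in → submit_dossier), but O(badge_in) is not derivable from the premises, so it does not yield O(submit_dossier).
So O(submit_dossier) is not derivable, and the apparent clash with O(¬submit_dossier) does not arise.
A world satisfying every obligation exists (e.g. adjourn_session=true, approve_transcript=false, badge_in=false, disclose_certificate=false, escalate_key=true, evacuate=true, forward_patent=false, inspect_permit=true, retain_voucher=true, submit_dossier=false, tag_asset=false); no atom is both obligatory and forbidden, so the set is consistent.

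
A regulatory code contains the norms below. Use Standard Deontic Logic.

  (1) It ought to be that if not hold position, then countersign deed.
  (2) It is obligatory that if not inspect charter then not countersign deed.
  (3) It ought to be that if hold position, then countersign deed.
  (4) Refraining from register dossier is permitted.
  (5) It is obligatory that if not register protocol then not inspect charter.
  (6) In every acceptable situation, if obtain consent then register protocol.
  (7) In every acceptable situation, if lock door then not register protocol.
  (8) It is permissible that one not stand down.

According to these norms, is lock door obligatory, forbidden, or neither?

By case analysis on ¬hold_position: premise 1 gives O(¬hold_position → countersign_deed) and premise 3 gives O(hold_position → countersign_deed), so O(countersign_deed) either way.
Premise 2 is O(¬inspect_charter → ¬countersign_deed); contrapositively O(countersign_deed → inspect_charter). Since O(countersign_deed) holds, K gives O(inspect_charter).
The contrapositive of premise 5 (O(¬register_protocol → ¬inspect_charter)) is O(inspect_charter → register_protocol), and O(inspect_charter) is already established, so O(register_protocol).
The contrapositive of premise 7 (O(lock_door → ¬register_protocol)) is O(register_protocol → ¬lock_door), and O(register_protocol) is already established, so O(¬lock_door).
Premises 4, 6, 8 do not contribute to this derivation.
Thus O(¬lock_door), which is F(lock_door): lock_door is forbidden.

Forbidden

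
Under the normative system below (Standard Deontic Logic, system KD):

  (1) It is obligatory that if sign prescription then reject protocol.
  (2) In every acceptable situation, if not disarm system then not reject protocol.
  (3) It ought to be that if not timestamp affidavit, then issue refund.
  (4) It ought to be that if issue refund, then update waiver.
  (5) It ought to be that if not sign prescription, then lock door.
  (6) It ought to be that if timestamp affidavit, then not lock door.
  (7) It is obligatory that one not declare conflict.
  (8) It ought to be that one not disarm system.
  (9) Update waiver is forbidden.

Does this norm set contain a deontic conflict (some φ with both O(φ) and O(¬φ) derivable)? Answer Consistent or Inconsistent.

From premise 8 we have O(¬disarm_system).
Applying K to premise 2 (O(¬disarm_system → ¬reject_protocol)) and O(¬disarm_system) yields O(¬reject_protocol).
The contrapositive of premise 1 (O(sign_prescription → reject_protocol)) is O(¬reject_protocol → ¬sign_prescription), and O(¬reject_protocol) is already established, so O(¬sign_prescription).
With premise 5, O(¬sign_prescription → lock_door), the K-axiom yields O(lock_door).
Premise 6 is O(timestamp_affidavit → ¬lock_door); contrapositively O(lock_door → ¬timestamp_affidavit). Since O(lock_door) holds, K gives O(¬timestamp_affidavit).
With premise 3, O(¬timestamp_affidavit → issue_refund), the K-axiom yields O(issue_refund).
With premise 4, O(issue_refund → update_waiver), the K-axiom yields O(update_waiver).
However, F(update_waiver) at premise 9 amounts to O(¬update_waiver).
We now have both O(update_waiver) and O(¬update_waiver) — update_waiver is simultaneously obligatory and forbidden, violating the D-axiom.

Inconsistent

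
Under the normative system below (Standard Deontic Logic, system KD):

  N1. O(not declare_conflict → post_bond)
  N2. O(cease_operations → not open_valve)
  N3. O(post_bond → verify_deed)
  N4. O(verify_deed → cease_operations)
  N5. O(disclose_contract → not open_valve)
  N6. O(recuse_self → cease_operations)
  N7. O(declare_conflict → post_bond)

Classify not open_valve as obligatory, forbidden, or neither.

Obligatory

Premises 1 and 7 cover both cases: O(not declare_conflict → post_bond) and O(declare_conflict → post_bond). Since not declare_conflict ∨ declare_conflict is a tautology, O(post_bond) follows.
Applying K to premise 3 (O(post_bond → verify_deed)) and O(post_bond) yields O(verify_deed).
Premise 4 is O(verify_deed → cease_operations); since O(verify_deed), deontic closure gives O(cease_operations).
Premise 2 is O(cease_operations → not open_valve); since O(cease_operations), deontic closure gives O(not open_valve).
Premises 5, 6 do not contribute to this derivation.
Hence not open_valve is obligatory.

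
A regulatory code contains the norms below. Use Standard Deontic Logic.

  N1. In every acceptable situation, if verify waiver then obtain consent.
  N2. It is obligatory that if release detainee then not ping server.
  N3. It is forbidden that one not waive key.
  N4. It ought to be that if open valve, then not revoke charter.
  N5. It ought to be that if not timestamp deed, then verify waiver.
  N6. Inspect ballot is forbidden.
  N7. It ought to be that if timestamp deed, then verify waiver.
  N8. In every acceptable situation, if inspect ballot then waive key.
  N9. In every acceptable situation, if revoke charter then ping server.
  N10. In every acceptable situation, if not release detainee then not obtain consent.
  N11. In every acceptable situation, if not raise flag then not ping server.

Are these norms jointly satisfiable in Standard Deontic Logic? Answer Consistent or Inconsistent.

Premise 8 is O(inspect_ballot → waive_key); even if O(waive_key) held, inferring O(inspect_ballot) would be affirming the consequent — invalid.
So O(inspect_ballot) is not derivable, and the apparent clash with O(¬inspect_ballot) does not arise.
A world satisfying every obligation exists (e.g. inspect_ballot=false, obtain_consent=true, open_valve=false, ping_server=false, raise_flag=false, release_detainee=true, revoke_charter=false, timestamp_deed=false, verify_waiver=true, waive_key=true); no atom is both obligatory and forbidden, so the set is consistent.

Consistent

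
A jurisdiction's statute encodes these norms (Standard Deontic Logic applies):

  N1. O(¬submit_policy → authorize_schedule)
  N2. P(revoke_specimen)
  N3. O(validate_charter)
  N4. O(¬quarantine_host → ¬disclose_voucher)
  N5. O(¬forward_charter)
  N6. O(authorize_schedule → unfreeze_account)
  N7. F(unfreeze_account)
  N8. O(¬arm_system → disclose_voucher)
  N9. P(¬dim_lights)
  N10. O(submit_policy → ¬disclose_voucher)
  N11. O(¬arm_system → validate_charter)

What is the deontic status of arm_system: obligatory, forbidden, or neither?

Premise 7 is F(unfreeze_account), i.e. O(¬unfreeze_account).
The contrapositive of premise 6 (O(authorize_schedule → unfreeze_account)) is O(¬unfreeze_account → ¬authorize_schedule), and O(¬unfreeze_account) is already established, so O(¬authorize_schedule).
Premise 1, O(¬submit_policy → authorize_schedule), contraposes to O(¬authorize_schedule → submit_policy); with O(¬authorize_schedule) we get O(submit_policy).
From O(submit_policy) and premise 10, O(submit_policy → ¬disclose_voucher), we obtain O(¬disclose_voucher).
Premise 8 is O(¬arm_system → disclose_voucher); contrapositively O(¬disclose_voucher → arm_system). Since O(¬disclose_voucher) holds, K gives O(arm_system).
Premises 2, 3, 4, 5, 9, 11 do not contribute to this derivation.
Hence arm_system is obligatory.

Obligatory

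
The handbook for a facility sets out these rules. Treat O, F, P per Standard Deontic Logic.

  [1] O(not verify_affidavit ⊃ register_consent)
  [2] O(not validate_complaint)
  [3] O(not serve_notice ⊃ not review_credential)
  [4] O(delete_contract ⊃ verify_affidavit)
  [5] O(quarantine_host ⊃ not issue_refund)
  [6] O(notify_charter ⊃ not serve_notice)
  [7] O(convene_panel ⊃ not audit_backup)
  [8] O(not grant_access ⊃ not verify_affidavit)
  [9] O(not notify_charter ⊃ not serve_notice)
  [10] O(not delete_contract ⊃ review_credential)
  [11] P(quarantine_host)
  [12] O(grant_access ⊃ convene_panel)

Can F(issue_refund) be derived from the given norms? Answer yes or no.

No

Premise 5 is O(quarantine_host ⊃ not issue_refund), but O(quarantine_host) is not derivable from the premises (the permission P(quarantine_host) asserts only not O(not quarantine_host), not O(quarantine_host)), so it does not yield O(not issue_refund).
No other premise forces O(not issue_refund). An ideal world satisfying every premise can still have issue_refund true, so F(issue_refund) is not derivable.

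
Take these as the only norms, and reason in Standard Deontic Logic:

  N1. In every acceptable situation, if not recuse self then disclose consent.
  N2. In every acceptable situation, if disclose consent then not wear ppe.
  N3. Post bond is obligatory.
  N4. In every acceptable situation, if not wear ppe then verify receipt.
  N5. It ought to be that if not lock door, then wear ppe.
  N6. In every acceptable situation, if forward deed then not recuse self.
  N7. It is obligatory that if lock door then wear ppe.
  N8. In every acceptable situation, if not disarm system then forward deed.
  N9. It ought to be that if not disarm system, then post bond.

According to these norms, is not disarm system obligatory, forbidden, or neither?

Premises 5 and 7 cover both cases: O(¬lock_door → wear_ppe) and O(lock_door → wear_ppe). Since ¬lock_door ∨ lock_door is a tautology, O(wear_ppe) follows.
The contrapositive of premise 2 (O(disclose_consent → ¬wear_ppe)) is O(wear_ppe → ¬disclose_consent), and O(wear_ppe) is already established, so O(¬disclose_consent).
Premise 1 is O(¬recuse_self → disclose_consent); contrapositively O(¬disclose_consent → recuse_self). Since O(¬disclose_consent) holds, K gives O(recuse_self).
Premise 6, O(forward_deed → ¬recuse_self), contraposes to O(recuse_self → ¬forward_deed); with O(recuse_self) we get O(¬forward_deed).
Premise 8 is O(¬disarm_system → forward_deed); contrapositively O(¬forward_deed → disarm_system). Since O(¬forward_deed) holds, K gives O(disarm_system).
Premises 3, 4, 9 do not contribute to this derivation.
Thus O(disarm_system), which is F(¬disarm_system): ¬disarm_system is forbidden.

Forbidden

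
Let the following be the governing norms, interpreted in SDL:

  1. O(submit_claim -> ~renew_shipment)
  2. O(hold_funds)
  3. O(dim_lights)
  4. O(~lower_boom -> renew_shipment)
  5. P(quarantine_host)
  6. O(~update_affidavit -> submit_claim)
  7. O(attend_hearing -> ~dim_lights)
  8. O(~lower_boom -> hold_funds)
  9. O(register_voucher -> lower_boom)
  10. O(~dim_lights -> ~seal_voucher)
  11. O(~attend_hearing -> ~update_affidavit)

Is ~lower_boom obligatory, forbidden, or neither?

Premise 3 gives O(dim_lights).
Premise 7 is O(attend_hearing -> ~dim_lights); contrapositively O(dim_lights -> ~attend_hearing). Since O(dim_lights) holds, K gives O(~attend_hearing).
With premise 11, O(~attend_hearing -> ~update_affidavit), the K-axiom yields O(~update_affidavit).
From O(~update_affidavit) and premise 6, O(~update_affidavit -> submit_claim), we obtain O(submit_claim).
Applying K to premise 1 (O(submit_claim -> ~renew_shipment)) and O(submit_claim) yields O(~renew_shipment).
Premise 4, O(~lower_boom -> renew_shipment), contraposes to O(~renew_shipment -> lower_boom); with O(~renew_shipment) we get O(lower_boom).
Premises 2, 5, 8, 9, 10 do not contribute to this derivation.
Thus O(lower_boom), which is F(~lower_boom): ~lower_boom is forbidden.

Forbidden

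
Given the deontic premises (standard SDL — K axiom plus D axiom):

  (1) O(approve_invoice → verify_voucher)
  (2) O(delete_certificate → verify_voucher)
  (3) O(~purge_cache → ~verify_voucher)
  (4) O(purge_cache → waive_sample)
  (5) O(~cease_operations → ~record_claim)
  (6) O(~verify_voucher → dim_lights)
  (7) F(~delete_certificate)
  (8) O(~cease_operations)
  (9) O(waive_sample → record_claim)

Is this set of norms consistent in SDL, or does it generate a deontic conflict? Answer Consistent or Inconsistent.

Inconsistent

F(~delete_certificate) at premise 7 means O(delete_certificate).
Applying K to premise 2 (O(delete_certificate → verify_voucher)) and O(delete_certificate) yields O(verify_voucher).
The contrapositive of premise 3 (O(~purge_cache → ~verify_voucher)) is O(verify_voucher → purge_cache), and O(verify_voucher) is already established, so O(purge_cache).
With premise 4, O(purge_cache → waive_sample), the K-axiom yields O(waive_sample).
From O(waive_sample) and premise 9, O(waive_sample → record_claim), we obtain O(record_claim).
Premise 5 is O(~cease_operations → ~record_claim); contrapositively O(record_claim → cease_operations). Since O(record_claim) holds, K gives O(cease_operations).
However, premise 8 gives O(~cease_operations).
We now have both O(cease_operations) and O(~cease_operations) — cease_operations is simultaneously obligatory and forbidden, violating the D-axiom.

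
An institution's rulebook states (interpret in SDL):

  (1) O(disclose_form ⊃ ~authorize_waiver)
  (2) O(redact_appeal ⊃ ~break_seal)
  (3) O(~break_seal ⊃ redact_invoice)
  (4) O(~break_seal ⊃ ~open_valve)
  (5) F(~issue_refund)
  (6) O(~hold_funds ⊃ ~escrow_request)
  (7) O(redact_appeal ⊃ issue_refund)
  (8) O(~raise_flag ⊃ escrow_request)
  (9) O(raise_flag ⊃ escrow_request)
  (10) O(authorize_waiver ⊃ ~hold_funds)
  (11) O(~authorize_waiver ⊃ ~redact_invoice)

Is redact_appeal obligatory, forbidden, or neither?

Premises 9 and 8 are O(raise_flag ⊃ escrow_request) and O(~raise_flag ⊃ escrow_request); every ideal world satisfies raise_flag or ~raise_flag, so in either case escrow_request holds — hence O(escrow_request).
The contrapositive of premise 6 (O(~hold_funds ⊃ ~escrow_request)) is O(escrow_request ⊃ hold_funds), and O(escrow_request) is already established, so O(hold_funds).
The contrapositive of premise 10 (O(authorize_waiver ⊃ ~hold_funds)) is O(hold_funds ⊃ ~authorize_waiver), and O(hold_funds) is already established, so O(~authorize_waiver).
Premise 11 is O(~authorize_waiver ⊃ ~redact_invoice); since O(~authorize_waiver), deontic closure gives O(~redact_invoice).
The contrapositive of premise 3 (O(~break_seal ⊃ redact_invoice)) is O(~redact_invoice ⊃ break_seal), and O(~redact_invoice) is already established, so O(break_seal).
The contrapositive of premise 2 (O(redact_appeal ⊃ ~break_seal)) is O(break_seal ⊃ ~redact_appeal), and O(break_seal) is already established, so O(~redact_appeal).
Premises 1, 4, 5, 7 do not contribute to this derivation.
Thus O(~redact_appeal), which is F(redact_appeal): redact_appeal is forbidden.

Forbidden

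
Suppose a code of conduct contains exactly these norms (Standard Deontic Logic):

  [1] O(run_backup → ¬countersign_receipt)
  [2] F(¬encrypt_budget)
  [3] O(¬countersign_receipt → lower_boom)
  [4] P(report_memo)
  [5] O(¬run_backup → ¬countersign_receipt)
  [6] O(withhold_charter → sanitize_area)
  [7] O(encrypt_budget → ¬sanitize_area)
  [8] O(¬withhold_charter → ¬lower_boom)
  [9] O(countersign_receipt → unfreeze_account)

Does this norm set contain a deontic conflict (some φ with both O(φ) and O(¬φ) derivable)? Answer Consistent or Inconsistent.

Premises 5 and 1 cover both cases: O(¬run_backup → ¬countersign_receipt) and O(run_backup → ¬countersign_receipt). Since ¬run_backup ∨ run_backup is a tautology, O(¬countersign_receipt) follows.
Premise 3 is O(¬countersign_receipt → lower_boom); since O(¬countersign_receipt), deontic closure gives O(lower_boom).
Premise 8 is O(¬withhold_charter → ¬lower_boom); contrapositively O(lower_boom → withhold_charter). Since O(lower_boom) holds, K gives O(withhold_charter).
Applying K to premise 6 (O(withhold_charter → sanitize_area)) and O(withhold_charter) yields O(sanitize_area).
The contrapositive of premise 7 (O(encrypt_budget → ¬sanitize_area)) is O(sanitize_area → ¬encrypt_budget), and O(sanitize_area) is already established, so O(¬encrypt_budget).
However, F(¬encrypt_budget) at premise 2 amounts to O(encrypt_budget).
We now have both O(¬encrypt_budget) and O(encrypt_budget) — encrypt_budget is simultaneously obligatory and forbidden, violating the D-axiom.

Inconsistent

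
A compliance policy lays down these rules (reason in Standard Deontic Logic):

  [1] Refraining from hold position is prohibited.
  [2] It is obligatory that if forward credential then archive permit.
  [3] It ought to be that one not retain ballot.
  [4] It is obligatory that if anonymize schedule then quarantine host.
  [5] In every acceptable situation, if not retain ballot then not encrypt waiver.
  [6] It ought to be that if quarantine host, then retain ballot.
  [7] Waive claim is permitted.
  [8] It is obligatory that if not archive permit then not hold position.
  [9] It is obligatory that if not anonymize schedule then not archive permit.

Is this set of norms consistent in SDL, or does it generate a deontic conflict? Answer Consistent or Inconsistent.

Premise 1 is F(¬hold_position), i.e. O(hold_position).
Premise 8 is O(¬archive_permit → ¬hold_position); contrapositively O(hold_position → archive_permit). Since O(hold_position) holds, K gives O(archive_permit).
Premise 9 is O(¬anonymize_schedule → ¬archive_permit); contrapositively O(archive_permit → anonymize_schedule). Since O(archive_permit) holds, K gives O(anonymize_schedule).
From O(anonymize_schedule) and premise 4, O(anonymize_schedule → quarantine_host), we obtain O(quarantine_host).
From O(quarantine_host) and premise 6, O(quarantine_host → retain_ballot), we obtain O(retain_ballot).
However, premise 3 gives O(¬retain_ballot).
We now have both O(retain_ballot) and O(¬retain_ballot) — retain_ballot is simultaneously obligatory and forbidden, violating the D-axiom.

Inconsistent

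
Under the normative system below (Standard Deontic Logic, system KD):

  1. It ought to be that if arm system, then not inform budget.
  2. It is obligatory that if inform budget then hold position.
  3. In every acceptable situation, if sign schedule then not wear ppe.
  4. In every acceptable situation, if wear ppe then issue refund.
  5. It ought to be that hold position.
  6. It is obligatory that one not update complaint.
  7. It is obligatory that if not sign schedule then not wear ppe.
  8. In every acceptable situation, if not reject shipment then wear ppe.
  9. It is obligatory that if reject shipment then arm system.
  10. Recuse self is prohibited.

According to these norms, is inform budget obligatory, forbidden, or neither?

Premises 3 and 7 cover both cases: O(sign_schedule → ¬wear_ppe) and O(¬sign_schedule → ¬wear_ppe). Since sign_schedule ∨ ¬sign_schedule is a tautology, O(¬wear_ppe) follows.
Premise 8 is O(¬reject_shipment → wear_ppe); contrapositively O(¬wear_ppe → reject_shipment). Since O(¬wear_ppe) holds, K gives O(reject_shipment).
From O(reject_shipment) and premise 9, O(reject_shipment → arm_system), we obtain O(arm_system).
Applying K to premise 1 (O(arm_system → ¬inform_budget)) and O(arm_system) yields O(¬inform_budget).
Premises 2, 4, 5, 6, 10 do not contribute to this derivation.
Thus O(¬inform_budget), which is F(inform_budget): inform_budget is forbidden.

Forbidden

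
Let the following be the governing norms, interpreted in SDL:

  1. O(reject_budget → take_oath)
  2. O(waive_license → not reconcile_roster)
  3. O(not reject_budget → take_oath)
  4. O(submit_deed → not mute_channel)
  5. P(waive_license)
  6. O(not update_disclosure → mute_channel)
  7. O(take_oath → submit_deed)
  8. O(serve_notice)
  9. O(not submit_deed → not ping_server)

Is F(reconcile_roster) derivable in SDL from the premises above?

No

Premise 2 is O(waive_license → not reconcile_roster), but O(waive_license) is not derivable from the premises (the permission P(waive_license) asserts only not O(not waive_license), not O(waive_license)), so it does not yield O(not reconcile_roster).
No other premise forces O(not reconcile_roster). An ideal world satisfying every premise can still have reconcile_roster true, so F(reconcile_roster) is not derivable.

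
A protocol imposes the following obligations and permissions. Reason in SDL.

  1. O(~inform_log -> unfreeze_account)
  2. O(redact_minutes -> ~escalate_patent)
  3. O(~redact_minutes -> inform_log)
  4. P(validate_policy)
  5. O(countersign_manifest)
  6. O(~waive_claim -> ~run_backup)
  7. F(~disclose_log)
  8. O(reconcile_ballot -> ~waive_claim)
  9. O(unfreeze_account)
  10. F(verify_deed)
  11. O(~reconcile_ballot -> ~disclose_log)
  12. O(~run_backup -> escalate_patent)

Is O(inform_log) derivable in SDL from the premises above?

Premise 7, F(~disclose_log), is equivalent to O(disclose_log).
Premise 11, O(~reconcile_ballot -> ~disclose_log), contraposes to O(disclose_log -> reconcile_ballot); with O(disclose_log) we get O(reconcile_ballot).
Applying K to premise 8 (O(reconcile_ballot -> ~waive_claim)) and O(reconcile_ballot) yields O(~waive_claim).
Premise 6 is O(~waive_claim -> ~run_backup); since O(~waive_claim), deontic closure gives O(~run_backup).
With premise 12, O(~run_backup -> escalate_patent), the K-axiom yields O(escalate_patent).
Premise 2, O(redact_minutes -> ~escalate_patent), contraposes to O(escalate_patent -> ~redact_minutes); with O(escalate_patent) we get O(~redact_minutes).
From O(~redact_minutes) and premise 3, O(~redact_minutes -> inform_log), we obtain O(inform_log).
Premises 1, 4, 5, 9, 10 do not contribute to this derivation.
So O(inform_log) follows.

Yes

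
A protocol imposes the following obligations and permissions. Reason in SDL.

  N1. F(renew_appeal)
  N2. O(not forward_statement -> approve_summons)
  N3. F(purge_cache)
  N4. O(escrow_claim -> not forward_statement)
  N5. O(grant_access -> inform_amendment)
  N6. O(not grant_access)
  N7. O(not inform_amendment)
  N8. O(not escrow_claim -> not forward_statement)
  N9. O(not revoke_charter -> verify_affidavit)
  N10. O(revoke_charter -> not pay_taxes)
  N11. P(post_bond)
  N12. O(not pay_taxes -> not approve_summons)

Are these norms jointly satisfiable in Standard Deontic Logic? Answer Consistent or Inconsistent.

Premise 5 is O(grant_access -> inform_amendment), but O(grant_access) is not derivable from the premises, so it does not yield O(inform_amendment).
So O(inform_amendment) is not derivable, and the apparent clash with O(not inform_amendment) does not arise.
A world satisfying every obligation exists (e.g. approve_summons=true, escrow_claim=false, forward_statement=false, grant_access=false, inform_amendment=false, pay_taxes=true, post_bond=false, purge_cache=false, renew_appeal=false, revoke_charter=false, verify_affidavit=true); no atom is both obligatory and forbidden, so the set is consistent.

Consistent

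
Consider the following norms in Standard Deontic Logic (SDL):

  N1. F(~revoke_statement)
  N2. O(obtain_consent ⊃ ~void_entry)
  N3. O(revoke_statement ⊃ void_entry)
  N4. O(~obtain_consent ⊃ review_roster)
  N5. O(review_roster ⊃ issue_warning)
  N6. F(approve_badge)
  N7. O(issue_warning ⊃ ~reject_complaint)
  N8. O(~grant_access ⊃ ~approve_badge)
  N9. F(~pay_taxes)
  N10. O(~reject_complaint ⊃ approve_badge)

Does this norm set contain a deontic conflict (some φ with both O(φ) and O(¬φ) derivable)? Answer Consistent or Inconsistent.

Inconsistent

Premise 6, F(approve_badge), is equivalent to O(~approve_badge).
Premise 10 is O(~reject_complaint ⊃ approve_badge); contrapositively O(~approve_badge ⊃ reject_complaint). Since O(~approve_badge) holds, K gives O(reject_complaint).
The contrapositive of premise 7 (O(issue_warning ⊃ ~reject_complaint)) is O(reject_complaint ⊃ ~issue_warning), and O(reject_complaint) is already established, so O(~issue_warning).
Premise 5 is O(review_roster ⊃ issue_warning); contrapositively O(~issue_warning ⊃ ~review_roster). Since O(~issue_warning) holds, K gives O(~review_roster).
Premise 4, O(~obtain_consent ⊃ review_roster), contraposes to O(~review_roster ⊃ obtain_consent); with O(~review_roster) we get O(obtain_consent).
With premise 2, O(obtain_consent ⊃ ~void_entry), the K-axiom yields O(~void_entry).
Premise 3 is O(revoke_statement ⊃ void_entry); contrapositively O(~void_entry ⊃ ~revoke_statement). Since O(~void_entry) holds, K gives O(~revoke_statement).
But premise 1, F(~revoke_statement), means O(revoke_statement).
We now have both O(~revoke_statement) and O(revoke_statement) — revoke_statement is simultaneously obligatory and forbidden, violating the D-axiom.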